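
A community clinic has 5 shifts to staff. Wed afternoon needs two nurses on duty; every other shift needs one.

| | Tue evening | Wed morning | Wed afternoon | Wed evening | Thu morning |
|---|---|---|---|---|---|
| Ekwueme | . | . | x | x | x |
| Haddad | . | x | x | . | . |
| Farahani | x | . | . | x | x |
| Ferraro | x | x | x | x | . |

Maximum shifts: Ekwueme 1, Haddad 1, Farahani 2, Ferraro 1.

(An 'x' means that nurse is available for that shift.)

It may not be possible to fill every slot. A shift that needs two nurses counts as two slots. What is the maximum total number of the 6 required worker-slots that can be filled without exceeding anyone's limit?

5

Total capacity across all nurses is 1+1+2+1 = 5, and 6 slots are needed, so at most 5 can be filled.
An assignment achieving 5: Tue evening→Farahani, Wed morning→Haddad, Wed afternoon→Ferraro, Wed evening→Farahani, Thu morning→Ekwueme.
Loads: Ekwueme 1/1, Haddad 1/1, Farahani 2/2, Ferraro 1/1.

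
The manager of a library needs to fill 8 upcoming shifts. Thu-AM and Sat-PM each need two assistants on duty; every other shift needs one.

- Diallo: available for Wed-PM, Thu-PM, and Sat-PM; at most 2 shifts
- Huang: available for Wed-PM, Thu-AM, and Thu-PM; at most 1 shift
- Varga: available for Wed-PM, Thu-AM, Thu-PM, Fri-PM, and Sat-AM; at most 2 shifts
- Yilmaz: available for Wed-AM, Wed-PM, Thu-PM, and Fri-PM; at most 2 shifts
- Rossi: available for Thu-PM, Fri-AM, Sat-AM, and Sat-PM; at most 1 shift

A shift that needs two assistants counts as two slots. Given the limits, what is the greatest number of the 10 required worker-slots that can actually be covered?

Total capacity across all assistants is 2+1+2+2+1 = 8, and 10 slots are needed, so at most 8 can be filled.
An assignment achieving 8: Wed-AM→Yilmaz, Wed-PM→Diallo, Thu-AM→Huang+Varga, Thu-PM→Yilmaz, Fri-AM→Rossi, Fri-PM→Varga, Sat-PM→Diallo.
Loads: Diallo 2/2, Huang 1/1, Varga 2/2, Yilmaz 2/2, Rossi 1/1.

8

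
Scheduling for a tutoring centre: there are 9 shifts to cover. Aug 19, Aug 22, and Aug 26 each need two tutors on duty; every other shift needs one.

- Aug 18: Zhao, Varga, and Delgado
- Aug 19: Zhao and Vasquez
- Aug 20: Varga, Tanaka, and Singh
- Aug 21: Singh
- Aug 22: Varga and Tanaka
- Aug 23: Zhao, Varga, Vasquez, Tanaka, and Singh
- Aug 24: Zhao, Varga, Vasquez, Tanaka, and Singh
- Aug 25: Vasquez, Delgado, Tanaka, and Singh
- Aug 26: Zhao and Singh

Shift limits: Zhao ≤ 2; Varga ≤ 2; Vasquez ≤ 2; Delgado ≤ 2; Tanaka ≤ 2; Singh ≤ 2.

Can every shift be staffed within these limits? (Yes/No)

Yes

Aug 19 can only be covered by Zhao and Vasquez, so that assignment is forced.
Aug 21 can only be covered by Singh, so that assignment is forced.
Aug 22 can only be covered by Varga and Tanaka, so that assignment is forced.
One valid schedule: Aug 18→Delgado, Aug 19→Zhao+Vasquez, Aug 20→Varga, Aug 21→Singh, Aug 22→Varga+Tanaka, Aug 23→Vasquez, Aug 24→Tanaka, Aug 25→Delgado, Aug 26→Zhao+Singh.
Loads: Zhao 2/2, Varga 2/2, Vasquez 2/2, Delgado 2/2, Tanaka 2/2, Singh 2/2 — all within limits.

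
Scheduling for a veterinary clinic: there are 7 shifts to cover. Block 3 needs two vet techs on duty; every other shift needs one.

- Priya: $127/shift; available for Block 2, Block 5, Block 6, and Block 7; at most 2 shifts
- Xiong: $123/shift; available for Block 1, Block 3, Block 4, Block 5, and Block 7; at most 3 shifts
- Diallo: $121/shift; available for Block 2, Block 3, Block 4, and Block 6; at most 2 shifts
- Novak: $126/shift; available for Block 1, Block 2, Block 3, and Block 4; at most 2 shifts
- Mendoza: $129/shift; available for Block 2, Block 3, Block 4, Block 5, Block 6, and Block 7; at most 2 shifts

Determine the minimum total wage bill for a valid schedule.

$990

Picking the cheapest available vet tech for each shift independently would cost $976, but that ignores the shift limits.
An optimal schedule: Block 1→Xiong, Block 2→Priya, Block 3→Diallo+Novak, Block 4→Novak, Block 5→Xiong, Block 6→Diallo, Block 7→Xiong.
Total: 123 + 127 + 121 + 126 + 126 + 123 + 121 + 123 = $990.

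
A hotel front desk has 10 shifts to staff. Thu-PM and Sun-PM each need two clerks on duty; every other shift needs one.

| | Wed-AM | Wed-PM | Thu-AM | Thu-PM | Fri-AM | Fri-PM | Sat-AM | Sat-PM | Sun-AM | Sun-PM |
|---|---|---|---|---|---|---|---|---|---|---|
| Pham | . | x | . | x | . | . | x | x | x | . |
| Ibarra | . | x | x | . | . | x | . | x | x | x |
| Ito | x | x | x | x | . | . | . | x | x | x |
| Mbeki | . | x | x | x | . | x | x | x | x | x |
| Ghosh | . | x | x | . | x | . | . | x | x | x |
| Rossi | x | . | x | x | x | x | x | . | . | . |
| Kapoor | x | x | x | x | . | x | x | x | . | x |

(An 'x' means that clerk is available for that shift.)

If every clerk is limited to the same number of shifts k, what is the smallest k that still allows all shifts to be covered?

2

With 7 clerks and 12 worker-slots to fill, someone must work at least ⌈12/7⌉ = 2 shifts, so k ≥ 2.
k = 2 works: Wed-AM→Ito, Wed-PM→Ibarra, Thu-AM→Ito, Thu-PM→Mbeki+Rossi, Fri-AM→Ghosh, Fri-PM→Ibarra, Sat-AM→Pham, Sat-PM→Mbeki, Sun-AM→Pham, Sun-PM→Ghosh+Kapoor.
Loads: Pham 2, Ibarra 2, Ito 2, Mbeki 2, Ghosh 2, Rossi 1, Kapoor 1 — all ≤ 2.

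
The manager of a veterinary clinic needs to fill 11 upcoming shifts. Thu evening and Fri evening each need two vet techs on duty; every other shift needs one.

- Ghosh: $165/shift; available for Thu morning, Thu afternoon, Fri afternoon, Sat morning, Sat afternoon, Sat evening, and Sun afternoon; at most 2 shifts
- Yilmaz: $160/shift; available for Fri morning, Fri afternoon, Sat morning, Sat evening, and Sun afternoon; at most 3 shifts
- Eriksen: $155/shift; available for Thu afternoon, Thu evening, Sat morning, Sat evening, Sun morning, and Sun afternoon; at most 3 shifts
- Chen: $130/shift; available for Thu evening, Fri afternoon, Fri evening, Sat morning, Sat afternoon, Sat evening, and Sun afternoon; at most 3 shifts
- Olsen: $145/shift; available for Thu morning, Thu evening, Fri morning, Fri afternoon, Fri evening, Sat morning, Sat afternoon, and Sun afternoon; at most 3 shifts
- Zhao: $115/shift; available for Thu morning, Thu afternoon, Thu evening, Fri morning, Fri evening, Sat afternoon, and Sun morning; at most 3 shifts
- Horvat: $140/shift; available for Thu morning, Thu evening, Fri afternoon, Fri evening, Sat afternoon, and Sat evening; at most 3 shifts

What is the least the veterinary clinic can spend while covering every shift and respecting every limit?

$1745

Picking the cheapest available vet tech for each shift independently would cost $1585, but that ignores the shift limits.
An optimal schedule: Thu morning→Horvat, Thu afternoon→Zhao, Thu evening→Olsen+Eriksen, Fri morning→Zhao, Fri afternoon→Chen, Fri evening→Horvat+Olsen, Sat morning→Chen, Sat afternoon→Chen, Sat evening→Horvat, Sun morning→Zhao, Sun afternoon→Olsen.
Total: 140 + 115 + 145 + 155 + 115 + 130 + 140 + 145 + 130 + 130 + 140 + 115 + 145 = $1745.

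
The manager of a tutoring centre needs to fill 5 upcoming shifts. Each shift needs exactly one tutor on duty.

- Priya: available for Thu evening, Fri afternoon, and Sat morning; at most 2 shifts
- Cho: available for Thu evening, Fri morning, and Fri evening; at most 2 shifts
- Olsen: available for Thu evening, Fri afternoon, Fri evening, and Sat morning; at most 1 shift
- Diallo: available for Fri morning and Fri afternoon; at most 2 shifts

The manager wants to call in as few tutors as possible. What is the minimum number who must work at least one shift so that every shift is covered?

5 slots to fill and no one can take more than 2, so at least ⌈5/2⌉ = 3 tutors are needed.
Priya, Cho, and Olsen alone can cover everything: Thu evening→Olsen, Fri morning→Cho, Fri afternoon→Priya, Fri evening→Cho, Sat morning→Priya.

3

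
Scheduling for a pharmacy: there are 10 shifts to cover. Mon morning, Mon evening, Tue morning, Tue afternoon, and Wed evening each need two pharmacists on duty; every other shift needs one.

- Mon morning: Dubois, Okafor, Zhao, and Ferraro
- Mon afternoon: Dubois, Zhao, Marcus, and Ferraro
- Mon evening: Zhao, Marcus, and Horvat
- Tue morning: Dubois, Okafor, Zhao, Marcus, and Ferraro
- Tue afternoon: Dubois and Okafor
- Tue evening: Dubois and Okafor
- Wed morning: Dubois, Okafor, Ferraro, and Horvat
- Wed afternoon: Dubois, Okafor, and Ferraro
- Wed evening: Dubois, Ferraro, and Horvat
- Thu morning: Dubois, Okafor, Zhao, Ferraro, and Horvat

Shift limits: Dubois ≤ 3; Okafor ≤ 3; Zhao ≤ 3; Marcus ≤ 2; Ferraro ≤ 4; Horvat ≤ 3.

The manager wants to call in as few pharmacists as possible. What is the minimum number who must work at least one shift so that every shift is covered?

5

15 slots to fill and no one can take more than 4, so at least ⌈15/4⌉ = 4 pharmacists are needed.
Any 4 pharmacists together have capacity at most 4+3+3+3 = 13 < 15 slots, so 4 can never suffice.
Dubois, Okafor, Zhao, Marcus, and Ferraro alone can cover everything: Mon morning→Zhao+Ferraro, Mon afternoon→Zhao, Mon evening→Zhao+Marcus, Tue morning→Marcus+Ferraro, Tue afternoon→Dubois+Okafor, Tue evening→Dubois, Wed morning→Okafor, Wed afternoon→Okafor, Wed evening→Dubois+Ferraro, Thu morning→Ferraro.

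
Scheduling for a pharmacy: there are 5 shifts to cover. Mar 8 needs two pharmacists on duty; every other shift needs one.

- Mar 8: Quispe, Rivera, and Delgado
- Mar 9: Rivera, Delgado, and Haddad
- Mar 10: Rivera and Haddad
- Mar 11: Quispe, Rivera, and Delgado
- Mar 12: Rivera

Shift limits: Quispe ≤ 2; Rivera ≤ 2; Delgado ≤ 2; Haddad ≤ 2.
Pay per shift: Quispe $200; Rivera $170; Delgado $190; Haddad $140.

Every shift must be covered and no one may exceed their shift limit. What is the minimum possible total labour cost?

$1000

Mar 12 can only be covered by Rivera, so that assignment is forced.
Picking the cheapest available pharmacist for each shift independently would cost $980, but that ignores the shift limits.
An optimal schedule: Mar 8→Rivera+Delgado, Mar 9→Haddad, Mar 10→Haddad, Mar 11→Delgado, Mar 12→Rivera.
Total: 170 + 190 + 140 + 140 + 190 + 170 = $1000.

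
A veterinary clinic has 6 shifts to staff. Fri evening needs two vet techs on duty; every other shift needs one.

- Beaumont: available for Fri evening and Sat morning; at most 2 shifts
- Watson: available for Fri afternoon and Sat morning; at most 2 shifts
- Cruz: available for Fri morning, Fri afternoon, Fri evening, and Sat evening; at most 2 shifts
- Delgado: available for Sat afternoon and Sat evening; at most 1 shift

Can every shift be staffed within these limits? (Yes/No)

No

Total capacity is 7 and 7 slots are needed, so capacity alone doesn't rule it out.
Shifts {Fri morning, Fri evening, Sat afternoon, Sat evening} need 5 worker-slots in total, but the vet techs available for any of those shifts (Beaumont, Cruz, and Delgado) can supply at most 4 among them. So no valid schedule exists.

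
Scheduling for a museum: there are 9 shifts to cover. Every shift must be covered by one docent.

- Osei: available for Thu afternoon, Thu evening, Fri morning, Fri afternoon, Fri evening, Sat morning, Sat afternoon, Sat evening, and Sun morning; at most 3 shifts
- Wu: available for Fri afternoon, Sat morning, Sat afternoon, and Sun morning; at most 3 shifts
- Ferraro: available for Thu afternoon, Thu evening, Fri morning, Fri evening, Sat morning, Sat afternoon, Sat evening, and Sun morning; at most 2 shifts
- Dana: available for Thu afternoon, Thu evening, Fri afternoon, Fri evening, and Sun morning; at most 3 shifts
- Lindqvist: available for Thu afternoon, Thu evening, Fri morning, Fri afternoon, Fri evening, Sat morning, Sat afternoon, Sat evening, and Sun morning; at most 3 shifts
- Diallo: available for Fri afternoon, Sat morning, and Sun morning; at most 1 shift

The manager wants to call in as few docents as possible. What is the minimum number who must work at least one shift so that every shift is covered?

9 slots to fill and no one can take more than 3, so at least ⌈9/3⌉ = 3 docents are needed.
Osei, Wu, and Dana alone can cover everything: Thu afternoon→Osei, Thu evening→Dana, Fri morning→Osei, Fri afternoon→Wu, Fri evening→Dana, Sat morning→Wu, Sat afternoon→Wu, Sat evening→Osei, Sun morning→Dana.

3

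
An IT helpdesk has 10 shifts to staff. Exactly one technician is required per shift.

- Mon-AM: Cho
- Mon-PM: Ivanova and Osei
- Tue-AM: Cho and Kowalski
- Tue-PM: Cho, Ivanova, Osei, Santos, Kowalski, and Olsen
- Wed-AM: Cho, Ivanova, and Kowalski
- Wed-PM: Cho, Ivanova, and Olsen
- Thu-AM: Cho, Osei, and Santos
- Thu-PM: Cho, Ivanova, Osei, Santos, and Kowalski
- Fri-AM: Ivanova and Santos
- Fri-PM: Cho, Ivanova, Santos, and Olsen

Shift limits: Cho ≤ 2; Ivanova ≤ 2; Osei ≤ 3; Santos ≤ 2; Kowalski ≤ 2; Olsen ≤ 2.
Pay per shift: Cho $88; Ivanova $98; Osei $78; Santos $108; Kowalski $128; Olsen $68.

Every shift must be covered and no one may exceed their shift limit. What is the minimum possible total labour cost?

$850

Mon-AM can only be covered by Cho, so that assignment is forced.
Picking the cheapest available technician for each shift independently would cost $800, but that ignores the shift limits.
An optimal schedule: Mon-AM→Cho, Mon-PM→Osei, Tue-AM→Cho, Tue-PM→Santos, Wed-AM→Ivanova, Wed-PM→Olsen, Thu-AM→Osei, Thu-PM→Osei, Fri-AM→Ivanova, Fri-PM→Olsen.
Total: 88 + 78 + 88 + 108 + 98 + 68 + 78 + 78 + 98 + 68 = $850.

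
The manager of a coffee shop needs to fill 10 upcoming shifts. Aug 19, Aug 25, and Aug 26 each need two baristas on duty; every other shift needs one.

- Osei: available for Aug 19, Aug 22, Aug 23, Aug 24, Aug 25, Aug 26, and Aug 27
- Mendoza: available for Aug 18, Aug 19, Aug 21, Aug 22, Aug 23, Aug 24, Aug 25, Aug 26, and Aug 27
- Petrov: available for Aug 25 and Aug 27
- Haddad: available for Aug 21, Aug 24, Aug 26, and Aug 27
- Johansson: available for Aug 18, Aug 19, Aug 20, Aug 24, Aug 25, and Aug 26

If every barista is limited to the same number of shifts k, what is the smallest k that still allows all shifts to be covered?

With 5 baristas and 13 worker-slots to fill, someone must work at least ⌈13/5⌉ = 3 shifts, so k ≥ 3.
k = 3 works: Aug 18→Mendoza, Aug 19→Osei+Mendoza, Aug 20→Johansson, Aug 21→Mendoza, Aug 22→Osei, Aug 23→Osei, Aug 24→Haddad, Aug 25→Petrov+Johansson, Aug 26→Haddad+Johansson, Aug 27→Petrov.
Loads: Osei 3, Mendoza 3, Petrov 2, Haddad 2, Johansson 3 — all ≤ 3.

3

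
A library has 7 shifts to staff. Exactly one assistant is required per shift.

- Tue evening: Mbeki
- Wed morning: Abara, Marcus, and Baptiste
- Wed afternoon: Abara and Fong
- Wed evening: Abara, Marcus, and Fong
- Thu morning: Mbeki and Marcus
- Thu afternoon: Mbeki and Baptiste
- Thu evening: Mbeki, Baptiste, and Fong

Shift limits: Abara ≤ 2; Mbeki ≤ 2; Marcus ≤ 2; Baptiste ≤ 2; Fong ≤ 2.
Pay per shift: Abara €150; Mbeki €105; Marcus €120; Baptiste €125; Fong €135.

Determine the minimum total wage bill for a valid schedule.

Tue evening can only be covered by Mbeki, so that assignment is forced.
Picking the cheapest available assistant for each shift independently would cost €795, but that ignores the shift limits.
An optimal schedule: Tue evening→Mbeki, Wed morning→Marcus, Wed afternoon→Fong, Wed evening→Marcus, Thu morning→Mbeki, Thu afternoon→Baptiste, Thu evening→Baptiste.
Total: 105 + 120 + 135 + 120 + 105 + 125 + 125 = €835.

€835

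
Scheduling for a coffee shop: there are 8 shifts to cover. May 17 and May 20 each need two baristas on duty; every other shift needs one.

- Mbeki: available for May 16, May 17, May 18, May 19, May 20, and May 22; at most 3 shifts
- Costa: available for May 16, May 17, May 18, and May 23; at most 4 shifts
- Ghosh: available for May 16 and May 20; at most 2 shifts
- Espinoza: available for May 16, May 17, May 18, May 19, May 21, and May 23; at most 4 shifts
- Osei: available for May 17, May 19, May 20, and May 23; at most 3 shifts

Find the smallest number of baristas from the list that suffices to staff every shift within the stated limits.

10 slots to fill and no one can take more than 4, so at least ⌈10/4⌉ = 3 baristas are needed.
Mbeki, Espinoza, and Osei alone can cover everything: May 16→Mbeki, May 17→Espinoza+Osei, May 18→Espinoza, May 19→Osei, May 20→Mbeki+Osei, May 21→Espinoza, May 22→Mbeki, May 23→Espinoza.

3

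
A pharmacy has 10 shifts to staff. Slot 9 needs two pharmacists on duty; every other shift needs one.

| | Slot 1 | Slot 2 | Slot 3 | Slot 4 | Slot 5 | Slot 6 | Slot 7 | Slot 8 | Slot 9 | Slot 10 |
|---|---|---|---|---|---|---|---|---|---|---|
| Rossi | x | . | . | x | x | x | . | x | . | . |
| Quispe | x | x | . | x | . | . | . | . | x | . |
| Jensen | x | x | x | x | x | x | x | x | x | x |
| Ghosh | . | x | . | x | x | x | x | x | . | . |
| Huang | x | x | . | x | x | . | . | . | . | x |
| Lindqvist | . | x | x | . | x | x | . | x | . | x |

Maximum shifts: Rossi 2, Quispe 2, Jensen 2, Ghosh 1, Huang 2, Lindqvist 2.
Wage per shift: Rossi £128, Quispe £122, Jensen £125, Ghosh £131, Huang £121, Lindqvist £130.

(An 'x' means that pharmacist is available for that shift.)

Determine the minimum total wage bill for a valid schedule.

£1383

Slot 9 can only be covered by Quispe and Jensen, so that assignment is forced.
Picking the cheapest available pharmacist for each shift independently would cost £1352, but that ignores the shift limits.
An optimal schedule: Slot 1→Rossi, Slot 2→Quispe, Slot 3→Jensen, Slot 4→Huang, Slot 5→Lindqvist, Slot 6→Rossi, Slot 7→Ghosh, Slot 8→Lindqvist, Slot 9→Quispe+Jensen, Slot 10→Huang.
Total: 128 + 122 + 125 + 121 + 130 + 128 + 131 + 130 + 122 + 125 + 121 = £1383.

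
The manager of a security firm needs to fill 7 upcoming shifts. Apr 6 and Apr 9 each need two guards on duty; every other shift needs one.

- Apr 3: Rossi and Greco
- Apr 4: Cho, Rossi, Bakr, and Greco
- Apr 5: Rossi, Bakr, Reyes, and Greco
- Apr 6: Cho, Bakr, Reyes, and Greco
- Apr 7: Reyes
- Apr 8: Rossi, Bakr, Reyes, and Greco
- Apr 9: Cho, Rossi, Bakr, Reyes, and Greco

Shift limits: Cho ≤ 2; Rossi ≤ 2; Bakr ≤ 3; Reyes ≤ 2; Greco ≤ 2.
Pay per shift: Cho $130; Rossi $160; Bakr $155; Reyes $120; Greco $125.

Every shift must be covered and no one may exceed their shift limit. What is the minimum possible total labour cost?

$1215

Apr 7 can only be covered by Reyes, so that assignment is forced.
Picking the cheapest available guard for each shift independently would cost $1100, but that ignores the shift limits.
An optimal schedule: Apr 3→Greco, Apr 4→Greco, Apr 5→Reyes, Apr 6→Cho+Bakr, Apr 7→Reyes, Apr 8→Bakr, Apr 9→Cho+Bakr.
Total: 125 + 125 + 120 + 130 + 155 + 120 + 155 + 130 + 155 = $1215.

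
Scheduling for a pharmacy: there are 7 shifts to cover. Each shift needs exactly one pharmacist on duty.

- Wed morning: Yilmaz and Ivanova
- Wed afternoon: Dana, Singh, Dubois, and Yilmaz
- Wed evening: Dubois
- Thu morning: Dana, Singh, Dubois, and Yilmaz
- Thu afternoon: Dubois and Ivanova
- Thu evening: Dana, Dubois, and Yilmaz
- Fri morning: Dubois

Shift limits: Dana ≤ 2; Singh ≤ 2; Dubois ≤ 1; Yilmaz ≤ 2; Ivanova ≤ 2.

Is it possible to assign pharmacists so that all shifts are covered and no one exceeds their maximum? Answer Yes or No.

No

Total capacity is 9 and 7 slots are needed, so capacity alone doesn't rule it out.
Shifts {Wed evening, Fri morning} need 2 worker-slots in total, but the pharmacists available for any of those shifts (Dubois) can supply at most 1 among them. So no valid schedule exists.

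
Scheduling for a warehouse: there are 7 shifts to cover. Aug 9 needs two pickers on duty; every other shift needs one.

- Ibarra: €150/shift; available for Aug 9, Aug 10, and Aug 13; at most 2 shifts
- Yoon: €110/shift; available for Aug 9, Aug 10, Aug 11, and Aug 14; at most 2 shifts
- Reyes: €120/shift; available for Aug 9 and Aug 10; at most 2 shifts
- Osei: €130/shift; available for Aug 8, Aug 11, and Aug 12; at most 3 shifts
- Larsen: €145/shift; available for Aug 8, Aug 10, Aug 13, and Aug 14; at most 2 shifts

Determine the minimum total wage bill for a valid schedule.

Aug 12 can only be covered by Osei, so that assignment is forced.
Picking the cheapest available picker for each shift independently would cost €965, but that ignores the shift limits.
An optimal schedule: Aug 8→Osei, Aug 9→Yoon+Reyes, Aug 10→Reyes, Aug 11→Osei, Aug 12→Osei, Aug 13→Larsen, Aug 14→Yoon.
Total: 130 + 110 + 120 + 120 + 130 + 130 + 145 + 110 = €995.

€995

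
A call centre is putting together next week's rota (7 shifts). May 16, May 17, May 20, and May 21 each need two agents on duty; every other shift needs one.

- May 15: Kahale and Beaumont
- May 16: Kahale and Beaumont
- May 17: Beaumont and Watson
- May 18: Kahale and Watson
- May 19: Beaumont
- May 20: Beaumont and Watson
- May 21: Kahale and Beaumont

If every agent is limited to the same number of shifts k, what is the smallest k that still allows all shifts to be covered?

5

With 3 agents and 11 worker-slots to fill, someone must work at least ⌈11/3⌉ = 4 shifts, so k ≥ 4.
k = 4 fails: Shifts {May 16, May 17, May 19, May 20, May 21} need 9 worker-slots in total, but the agents available for any of those shifts (Kahale, Beaumont, and Watson) can supply at most 8 among them. So no valid schedule exists.
k = 5 works: May 15→Kahale, May 16→Kahale+Beaumont, May 17→Beaumont+Watson, May 18→Kahale, May 19→Beaumont, May 20→Beaumont+Watson, May 21→Kahale+Beaumont.
Loads: Kahale 4, Beaumont 5, Watson 2 — all ≤ 5.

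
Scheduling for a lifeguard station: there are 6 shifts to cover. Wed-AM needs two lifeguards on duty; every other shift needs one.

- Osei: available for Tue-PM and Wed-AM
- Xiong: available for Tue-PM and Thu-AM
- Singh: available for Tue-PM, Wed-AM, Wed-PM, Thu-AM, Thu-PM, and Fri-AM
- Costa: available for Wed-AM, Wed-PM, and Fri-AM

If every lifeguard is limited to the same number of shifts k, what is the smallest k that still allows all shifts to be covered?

2

With 4 lifeguards and 7 worker-slots to fill, someone must work at least ⌈7/4⌉ = 2 shifts, so k ≥ 2.
k = 2 works: Tue-PM→Osei, Wed-AM→Osei+Costa, Wed-PM→Singh, Thu-AM→Xiong, Thu-PM→Singh, Fri-AM→Costa.
Loads: Osei 2, Xiong 1, Singh 2, Costa 2 — all ≤ 2.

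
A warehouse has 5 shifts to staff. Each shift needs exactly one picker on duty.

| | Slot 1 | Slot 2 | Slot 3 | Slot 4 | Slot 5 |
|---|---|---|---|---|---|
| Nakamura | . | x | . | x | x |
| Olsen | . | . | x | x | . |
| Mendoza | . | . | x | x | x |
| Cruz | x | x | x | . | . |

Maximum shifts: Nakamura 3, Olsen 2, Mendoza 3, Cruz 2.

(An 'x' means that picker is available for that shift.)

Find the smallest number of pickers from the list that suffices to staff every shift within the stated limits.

2

5 slots to fill and no one can take more than 3, so at least ⌈5/3⌉ = 2 pickers are needed.
Nakamura and Cruz alone can cover everything: Slot 1→Cruz, Slot 2→Nakamura, Slot 3→Cruz, Slot 4→Nakamura, Slot 5→Nakamura.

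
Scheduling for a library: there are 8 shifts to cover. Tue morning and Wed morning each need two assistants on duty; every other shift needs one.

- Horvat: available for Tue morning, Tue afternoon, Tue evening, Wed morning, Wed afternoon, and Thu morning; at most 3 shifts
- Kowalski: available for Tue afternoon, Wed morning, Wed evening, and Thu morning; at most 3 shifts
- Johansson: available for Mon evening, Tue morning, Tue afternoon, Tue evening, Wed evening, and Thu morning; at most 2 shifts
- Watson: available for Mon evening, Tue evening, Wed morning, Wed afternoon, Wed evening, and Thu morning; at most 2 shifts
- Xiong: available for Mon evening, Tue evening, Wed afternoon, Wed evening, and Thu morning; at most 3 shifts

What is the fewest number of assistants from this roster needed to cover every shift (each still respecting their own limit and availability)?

4

10 slots to fill and no one can take more than 3, so at least ⌈10/3⌉ = 4 assistants are needed.
Horvat, Kowalski, Johansson, and Watson alone can cover everything: Mon evening→Johansson, Tue morning→Horvat+Johansson, Tue afternoon→Horvat, Tue evening→Watson, Wed morning→Kowalski+Watson, Wed afternoon→Horvat, Wed evening→Kowalski, Thu morning→Kowalski.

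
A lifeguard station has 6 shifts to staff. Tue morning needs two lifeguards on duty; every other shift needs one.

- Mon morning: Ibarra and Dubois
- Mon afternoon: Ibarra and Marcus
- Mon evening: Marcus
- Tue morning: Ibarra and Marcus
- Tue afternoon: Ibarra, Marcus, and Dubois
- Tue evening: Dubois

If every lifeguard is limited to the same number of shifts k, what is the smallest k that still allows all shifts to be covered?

3

With 3 lifeguards and 7 worker-slots to fill, someone must work at least ⌈7/3⌉ = 3 shifts, so k ≥ 3.
k = 3 works: Mon morning→Ibarra, Mon afternoon→Ibarra, Mon evening→Marcus, Tue morning→Ibarra+Marcus, Tue afternoon→Marcus, Tue evening→Dubois.
Loads: Ibarra 3, Marcus 3, Dubois 1 — all ≤ 3.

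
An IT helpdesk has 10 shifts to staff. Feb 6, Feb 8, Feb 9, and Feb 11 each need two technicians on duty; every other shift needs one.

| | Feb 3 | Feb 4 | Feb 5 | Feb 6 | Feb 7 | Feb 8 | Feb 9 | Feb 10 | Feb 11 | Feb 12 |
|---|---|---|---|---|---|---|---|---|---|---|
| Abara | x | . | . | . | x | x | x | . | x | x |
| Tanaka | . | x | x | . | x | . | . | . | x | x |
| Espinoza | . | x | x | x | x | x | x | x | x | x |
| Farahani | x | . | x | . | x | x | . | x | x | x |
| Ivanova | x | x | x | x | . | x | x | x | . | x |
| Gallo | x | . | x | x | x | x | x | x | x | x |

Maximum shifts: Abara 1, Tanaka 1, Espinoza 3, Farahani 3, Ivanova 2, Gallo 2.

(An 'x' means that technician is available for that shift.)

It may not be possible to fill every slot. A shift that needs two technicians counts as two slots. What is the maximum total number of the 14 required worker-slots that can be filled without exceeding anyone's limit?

Total capacity across all technicians is 1+1+3+3+2+2 = 12, and 14 slots are needed, so at most 12 can be filled.
An assignment achieving 12: Feb 3→Abara, Feb 4→Tanaka, Feb 5→Farahani, Feb 6→Espinoza+Ivanova, Feb 7→Farahani, Feb 8→Farahani+Gallo, Feb 9→Espinoza+Ivanova, Feb 10→Espinoza, Feb 11→Gallo.
Loads: Abara 1/1, Tanaka 1/1, Espinoza 3/3, Farahani 3/3, Ivanova 2/2, Gallo 2/2.

12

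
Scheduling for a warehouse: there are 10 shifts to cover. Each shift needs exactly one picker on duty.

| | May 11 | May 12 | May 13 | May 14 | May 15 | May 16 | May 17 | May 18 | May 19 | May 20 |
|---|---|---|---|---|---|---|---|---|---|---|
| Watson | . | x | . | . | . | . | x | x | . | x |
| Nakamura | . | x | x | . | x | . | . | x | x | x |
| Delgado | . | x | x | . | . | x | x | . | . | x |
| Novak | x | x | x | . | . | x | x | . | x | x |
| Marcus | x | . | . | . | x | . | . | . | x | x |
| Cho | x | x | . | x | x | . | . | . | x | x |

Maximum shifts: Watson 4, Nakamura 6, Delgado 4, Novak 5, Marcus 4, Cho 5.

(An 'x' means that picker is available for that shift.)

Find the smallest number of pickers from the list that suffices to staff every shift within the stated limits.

3

10 slots to fill and no one can take more than 6, so at least ⌈10/6⌉ = 2 pickers are needed.
Shifts {May 14, May 16, May 18} need 3 slots, but among the pickers available for them (Watson, Nakamura, Delgado, Novak, and Cho) any 2 together supply at most 2. So 2 pickers are not enough.
Watson, Delgado, and Cho alone can cover everything: May 11→Cho, May 12→Watson, May 13→Delgado, May 14→Cho, May 15→Cho, May 16→Delgado, May 17→Watson, May 18→Watson, May 19→Cho, May 20→Watson.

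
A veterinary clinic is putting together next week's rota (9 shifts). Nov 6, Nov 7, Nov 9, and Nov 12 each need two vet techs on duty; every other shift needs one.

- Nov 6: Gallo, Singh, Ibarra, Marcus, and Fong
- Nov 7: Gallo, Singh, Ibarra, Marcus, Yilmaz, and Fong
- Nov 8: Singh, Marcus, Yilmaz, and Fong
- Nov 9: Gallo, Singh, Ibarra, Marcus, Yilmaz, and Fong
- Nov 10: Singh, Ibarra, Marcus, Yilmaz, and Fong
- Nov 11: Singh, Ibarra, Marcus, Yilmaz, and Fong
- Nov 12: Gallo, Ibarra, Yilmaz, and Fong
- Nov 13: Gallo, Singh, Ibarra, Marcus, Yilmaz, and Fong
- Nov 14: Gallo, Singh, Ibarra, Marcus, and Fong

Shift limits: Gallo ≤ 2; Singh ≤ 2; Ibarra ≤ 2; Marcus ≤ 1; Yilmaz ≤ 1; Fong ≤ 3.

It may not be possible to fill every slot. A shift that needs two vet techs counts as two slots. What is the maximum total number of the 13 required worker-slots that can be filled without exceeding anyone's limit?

11

Total capacity across all vet techs is 2+2+2+1+1+3 = 11, and 13 slots are needed, so at most 11 can be filled.
An assignment achieving 11: Nov 6→Gallo+Singh, Nov 7→Yilmaz+Fong, Nov 8→Singh, Nov 9→Fong, Nov 10→Ibarra, Nov 11→Marcus, Nov 12→Gallo+Ibarra, Nov 14→Fong.
Loads: Gallo 2/2, Singh 2/2, Ibarra 2/2, Marcus 1/1, Yilmaz 1/1, Fong 3/3.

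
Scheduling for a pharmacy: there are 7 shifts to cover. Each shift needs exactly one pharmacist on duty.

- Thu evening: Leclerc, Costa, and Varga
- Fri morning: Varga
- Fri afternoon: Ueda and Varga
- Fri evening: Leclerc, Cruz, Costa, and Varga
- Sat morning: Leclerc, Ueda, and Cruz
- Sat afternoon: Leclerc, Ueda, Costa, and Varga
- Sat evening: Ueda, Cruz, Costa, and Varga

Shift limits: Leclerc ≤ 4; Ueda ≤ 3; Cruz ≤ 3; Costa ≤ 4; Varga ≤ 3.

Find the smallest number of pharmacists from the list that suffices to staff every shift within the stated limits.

7 slots to fill and no one can take more than 4, so at least ⌈7/4⌉ = 2 pharmacists are needed.
Leclerc and Varga alone can cover everything: Thu evening→Leclerc, Fri morning→Varga, Fri afternoon→Varga, Fri evening→Leclerc, Sat morning→Leclerc, Sat afternoon→Leclerc, Sat evening→Varga.

2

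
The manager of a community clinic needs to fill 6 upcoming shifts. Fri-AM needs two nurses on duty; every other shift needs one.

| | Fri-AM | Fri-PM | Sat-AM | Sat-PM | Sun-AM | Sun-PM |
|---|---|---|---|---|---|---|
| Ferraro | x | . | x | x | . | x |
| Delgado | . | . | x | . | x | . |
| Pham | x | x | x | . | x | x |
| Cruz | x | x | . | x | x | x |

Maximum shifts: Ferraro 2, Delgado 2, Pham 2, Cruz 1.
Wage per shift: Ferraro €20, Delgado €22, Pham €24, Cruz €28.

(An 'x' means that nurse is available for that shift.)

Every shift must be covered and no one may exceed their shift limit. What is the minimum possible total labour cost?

Picking the cheapest available nurse for each shift independently would cost €150, but that ignores the shift limits.
An optimal schedule: Fri-AM→Ferraro+Pham, Fri-PM→Pham, Sat-AM→Delgado, Sat-PM→Ferraro, Sun-AM→Delgado, Sun-PM→Cruz.
Total: 20 + 24 + 24 + 22 + 20 + 22 + 28 = €160.

€160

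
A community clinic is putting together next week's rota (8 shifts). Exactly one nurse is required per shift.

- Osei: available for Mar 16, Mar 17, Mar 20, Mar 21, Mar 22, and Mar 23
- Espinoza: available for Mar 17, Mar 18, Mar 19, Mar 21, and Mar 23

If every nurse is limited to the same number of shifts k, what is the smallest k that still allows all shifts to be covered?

4

With 2 nurses and 8 worker-slots to fill, someone must work at least ⌈8/2⌉ = 4 shifts, so k ≥ 4.
k = 4 works: Mar 16→Osei, Mar 17→Osei, Mar 18→Espinoza, Mar 19→Espinoza, Mar 20→Osei, Mar 21→Espinoza, Mar 22→Osei, Mar 23→Espinoza.
Loads: Osei 4, Espinoza 4 — all ≤ 4.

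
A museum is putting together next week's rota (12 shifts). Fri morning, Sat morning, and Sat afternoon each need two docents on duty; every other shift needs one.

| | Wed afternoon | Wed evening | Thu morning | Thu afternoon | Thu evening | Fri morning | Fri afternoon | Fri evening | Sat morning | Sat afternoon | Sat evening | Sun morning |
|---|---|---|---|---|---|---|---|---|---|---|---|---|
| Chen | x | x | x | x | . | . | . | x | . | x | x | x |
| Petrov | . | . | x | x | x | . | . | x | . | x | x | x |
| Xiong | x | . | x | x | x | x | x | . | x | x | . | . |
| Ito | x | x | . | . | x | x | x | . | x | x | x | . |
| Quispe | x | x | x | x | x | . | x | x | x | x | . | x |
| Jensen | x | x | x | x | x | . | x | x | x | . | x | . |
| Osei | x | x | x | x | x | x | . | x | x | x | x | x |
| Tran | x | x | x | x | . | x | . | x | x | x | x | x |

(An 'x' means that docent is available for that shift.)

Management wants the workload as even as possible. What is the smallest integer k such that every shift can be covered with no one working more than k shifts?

2

With 8 docents and 15 worker-slots to fill, someone must work at least ⌈15/8⌉ = 2 shifts, so k ≥ 2.
k = 2 works: Wed afternoon→Quispe, Wed evening→Chen, Thu morning→Quispe, Thu afternoon→Jensen, Thu evening→Petrov, Fri morning→Xiong+Ito, Fri afternoon→Xiong, Fri evening→Petrov, Sat morning→Jensen+Osei, Sat afternoon→Osei+Tran, Sat evening→Ito, Sun morning→Chen.
Loads: Chen 2, Petrov 2, Xiong 2, Ito 2, Quispe 2, Jensen 2, Osei 2, Tran 1 — all ≤ 2.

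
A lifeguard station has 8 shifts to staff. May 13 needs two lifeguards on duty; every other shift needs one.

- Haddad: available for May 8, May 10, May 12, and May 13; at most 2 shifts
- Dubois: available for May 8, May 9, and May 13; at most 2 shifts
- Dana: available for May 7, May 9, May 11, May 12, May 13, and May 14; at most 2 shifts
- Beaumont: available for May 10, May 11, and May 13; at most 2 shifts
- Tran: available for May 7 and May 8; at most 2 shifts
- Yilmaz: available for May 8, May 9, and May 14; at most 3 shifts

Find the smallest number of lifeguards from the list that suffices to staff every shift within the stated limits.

9 slots to fill and no one can take more than 3, so at least ⌈9/3⌉ = 3 lifeguards are needed.
Any 3 lifeguards together have capacity at most 3+2+2 = 7 < 9 slots, so 3 can never suffice.
Haddad, Dana, Beaumont, and Yilmaz alone can cover everything: May 7→Dana, May 8→Yilmaz, May 9→Yilmaz, May 10→Haddad, May 11→Beaumont, May 12→Haddad, May 13→Dana+Beaumont, May 14→Yilmaz.

4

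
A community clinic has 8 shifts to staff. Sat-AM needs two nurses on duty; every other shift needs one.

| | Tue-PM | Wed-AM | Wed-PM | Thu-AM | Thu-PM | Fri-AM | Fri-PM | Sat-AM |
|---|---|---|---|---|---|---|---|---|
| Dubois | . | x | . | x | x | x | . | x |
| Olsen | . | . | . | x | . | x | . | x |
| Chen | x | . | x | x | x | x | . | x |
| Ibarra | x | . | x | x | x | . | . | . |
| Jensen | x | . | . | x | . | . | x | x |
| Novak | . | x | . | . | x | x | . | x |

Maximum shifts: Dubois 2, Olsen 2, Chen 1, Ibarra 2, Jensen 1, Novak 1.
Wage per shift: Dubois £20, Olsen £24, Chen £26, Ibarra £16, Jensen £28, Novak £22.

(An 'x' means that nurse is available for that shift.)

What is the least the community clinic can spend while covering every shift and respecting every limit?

£196

Fri-PM can only be covered by Jensen, so that assignment is forced.
Picking the cheapest available nurse for each shift independently would cost £174, but that ignores the shift limits.
An optimal schedule: Tue-PM→Ibarra, Wed-AM→Dubois, Wed-PM→Chen, Thu-AM→Ibarra, Thu-PM→Dubois, Fri-AM→Olsen, Fri-PM→Jensen, Sat-AM→Olsen+Novak.
Total: 16 + 20 + 26 + 16 + 20 + 24 + 28 + 24 + 22 = £196.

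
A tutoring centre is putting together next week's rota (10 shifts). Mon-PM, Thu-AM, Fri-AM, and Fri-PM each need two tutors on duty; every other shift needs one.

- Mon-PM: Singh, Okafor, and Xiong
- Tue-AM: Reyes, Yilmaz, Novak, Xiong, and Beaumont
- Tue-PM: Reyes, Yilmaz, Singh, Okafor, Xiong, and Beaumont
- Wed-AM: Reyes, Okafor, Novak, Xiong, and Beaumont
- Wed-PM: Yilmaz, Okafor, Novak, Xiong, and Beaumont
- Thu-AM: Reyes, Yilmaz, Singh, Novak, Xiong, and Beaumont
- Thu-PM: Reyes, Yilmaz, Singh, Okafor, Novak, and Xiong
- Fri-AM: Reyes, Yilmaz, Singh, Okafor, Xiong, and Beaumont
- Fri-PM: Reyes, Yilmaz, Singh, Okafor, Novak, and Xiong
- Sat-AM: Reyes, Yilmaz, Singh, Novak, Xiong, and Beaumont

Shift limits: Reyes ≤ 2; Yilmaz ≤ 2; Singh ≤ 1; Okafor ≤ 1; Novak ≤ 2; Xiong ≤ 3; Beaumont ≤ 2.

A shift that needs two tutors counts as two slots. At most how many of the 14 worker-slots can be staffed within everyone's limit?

13

Total capacity across all tutors is 2+2+1+1+2+3+2 = 13, and 14 slots are needed, so at most 13 can be filled.
An assignment achieving 13: Mon-PM→Singh+Okafor, Tue-AM→Reyes, Tue-PM→Yilmaz, Wed-AM→Reyes, Wed-PM→Yilmaz, Thu-AM→Novak+Xiong, Thu-PM→Novak, Fri-AM→Xiong+Beaumont, Fri-PM→Xiong, Sat-AM→Beaumont.
Loads: Reyes 2/2, Yilmaz 2/2, Singh 1/1, Okafor 1/1, Novak 2/2, Xiong 3/3, Beaumont 2/2.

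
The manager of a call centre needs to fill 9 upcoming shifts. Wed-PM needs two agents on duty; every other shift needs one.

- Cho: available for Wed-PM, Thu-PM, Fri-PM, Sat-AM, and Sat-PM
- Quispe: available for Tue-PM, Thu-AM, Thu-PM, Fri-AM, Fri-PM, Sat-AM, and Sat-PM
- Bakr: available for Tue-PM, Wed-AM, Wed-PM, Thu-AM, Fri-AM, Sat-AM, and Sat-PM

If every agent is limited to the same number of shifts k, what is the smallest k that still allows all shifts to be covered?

4

With 3 agents and 10 worker-slots to fill, someone must work at least ⌈10/3⌉ = 4 shifts, so k ≥ 4.
k = 4 works: Tue-PM→Quispe, Wed-AM→Bakr, Wed-PM→Cho+Bakr, Thu-AM→Quispe, Thu-PM→Cho, Fri-AM→Quispe, Fri-PM→Cho, Sat-AM→Cho, Sat-PM→Quispe.
Loads: Cho 4, Quispe 4, Bakr 2 — all ≤ 4.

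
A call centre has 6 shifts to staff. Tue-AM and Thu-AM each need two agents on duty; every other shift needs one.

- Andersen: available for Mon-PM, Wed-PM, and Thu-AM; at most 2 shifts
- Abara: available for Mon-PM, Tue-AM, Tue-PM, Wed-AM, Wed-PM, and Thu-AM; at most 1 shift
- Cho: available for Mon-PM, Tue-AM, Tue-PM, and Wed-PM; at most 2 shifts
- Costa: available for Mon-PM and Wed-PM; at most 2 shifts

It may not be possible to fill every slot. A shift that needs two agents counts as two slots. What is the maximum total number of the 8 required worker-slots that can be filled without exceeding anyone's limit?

Total capacity across all agents is 2+1+2+2 = 7, and 8 slots are needed, so at most 7 can be filled.
Shifts {Tue-AM, Wed-AM} need 3 slots but only Abara and Cho are available for them, supplying at most 2 — so at least 1 slot must go unfilled.
An assignment achieving 6: Mon-PM→Andersen, Tue-AM→Cho, Tue-PM→Cho, Wed-AM→Abara, Wed-PM→Costa, Thu-AM→Andersen.
Loads: Andersen 2/2, Abara 1/1, Cho 2/2, Costa 1/2.

6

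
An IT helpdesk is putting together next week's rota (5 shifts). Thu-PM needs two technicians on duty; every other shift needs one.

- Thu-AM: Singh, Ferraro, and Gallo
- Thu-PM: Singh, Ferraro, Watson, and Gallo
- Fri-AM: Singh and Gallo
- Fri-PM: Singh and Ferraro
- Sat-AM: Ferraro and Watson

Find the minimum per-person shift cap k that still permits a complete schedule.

2

With 4 technicians and 6 worker-slots to fill, someone must work at least ⌈6/4⌉ = 2 shifts, so k ≥ 2.
k = 2 works: Thu-AM→Ferraro, Thu-PM→Watson+Gallo, Fri-AM→Singh, Fri-PM→Singh, Sat-AM→Ferraro.
Loads: Singh 2, Ferraro 2, Watson 1, Gallo 1 — all ≤ 2.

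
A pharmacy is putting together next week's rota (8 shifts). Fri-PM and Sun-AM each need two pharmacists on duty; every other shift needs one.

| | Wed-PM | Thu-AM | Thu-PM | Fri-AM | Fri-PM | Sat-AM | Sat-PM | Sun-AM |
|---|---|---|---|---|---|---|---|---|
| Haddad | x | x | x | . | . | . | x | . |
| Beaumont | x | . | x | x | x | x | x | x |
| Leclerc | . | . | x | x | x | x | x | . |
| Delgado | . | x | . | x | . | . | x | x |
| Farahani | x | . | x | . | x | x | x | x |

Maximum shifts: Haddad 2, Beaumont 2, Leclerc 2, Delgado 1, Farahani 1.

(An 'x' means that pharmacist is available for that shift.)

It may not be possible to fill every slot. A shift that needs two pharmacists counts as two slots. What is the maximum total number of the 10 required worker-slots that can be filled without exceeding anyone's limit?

8

Total capacity across all pharmacists is 2+2+2+1+1 = 8, and 10 slots are needed, so at most 8 can be filled.
An assignment achieving 8: Wed-PM→Haddad, Thu-AM→Haddad, Fri-AM→Beaumont, Fri-PM→Beaumont+Leclerc, Sat-AM→Leclerc, Sun-AM→Delgado+Farahani.
Loads: Haddad 2/2, Beaumont 2/2, Leclerc 2/2, Delgado 1/1, Farahani 1/1.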